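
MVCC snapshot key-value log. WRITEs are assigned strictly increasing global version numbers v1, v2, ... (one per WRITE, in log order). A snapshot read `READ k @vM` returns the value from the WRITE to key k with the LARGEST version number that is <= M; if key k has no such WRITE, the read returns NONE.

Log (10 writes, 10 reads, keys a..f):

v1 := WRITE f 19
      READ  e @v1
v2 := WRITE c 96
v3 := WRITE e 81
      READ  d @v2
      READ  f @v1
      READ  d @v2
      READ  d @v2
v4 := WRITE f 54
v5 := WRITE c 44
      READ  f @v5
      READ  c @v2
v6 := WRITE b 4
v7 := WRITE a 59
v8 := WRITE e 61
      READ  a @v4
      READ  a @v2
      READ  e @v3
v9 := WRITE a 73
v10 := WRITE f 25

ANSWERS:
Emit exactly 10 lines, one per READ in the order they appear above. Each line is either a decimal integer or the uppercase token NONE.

v1: WRITE f=19  (f history now [(1, 19)])
READ e @v1: history=[] -> no version <= 1 -> NONE
v2: WRITE c=96  (c history now [(2, 96)])
v3: WRITE e=81  (e history now [(3, 81)])
READ d @v2: history=[] -> no version <= 2 -> NONE
READ f @v1: history=[(1, 19)] -> pick v1 -> 19
READ d @v2: history=[] -> no version <= 2 -> NONE
READ d @v2: history=[] -> no version <= 2 -> NONE
v4: WRITE f=54  (f history now [(1, 19), (4, 54)])
v5: WRITE c=44  (c history now [(2, 96), (5, 44)])
READ f @v5: history=[(1, 19), (4, 54)] -> pick v4 -> 54
READ c @v2: history=[(2, 96), (5, 44)] -> pick v2 -> 96
v6: WRITE b=4  (b history now [(6, 4)])
v7: WRITE a=59  (a history now [(7, 59)])
v8: WRITE e=61  (e history now [(3, 81), (8, 61)])
READ a @v4: history=[(7, 59)] -> no version <= 4 -> NONE
READ a @v2: history=[(7, 59)] -> no version <= 2 -> NONE
READ e @v3: history=[(3, 81), (8, 61)] -> pick v3 -> 81
v9: WRITE a=73  (a history now [(7, 59), (9, 73)])
v10: WRITE f=25  (f history now [(1, 19), (4, 54), (10, 25)])

Answer: NONE
NONE
19
NONE
NONE
54
96
NONE
NONE
81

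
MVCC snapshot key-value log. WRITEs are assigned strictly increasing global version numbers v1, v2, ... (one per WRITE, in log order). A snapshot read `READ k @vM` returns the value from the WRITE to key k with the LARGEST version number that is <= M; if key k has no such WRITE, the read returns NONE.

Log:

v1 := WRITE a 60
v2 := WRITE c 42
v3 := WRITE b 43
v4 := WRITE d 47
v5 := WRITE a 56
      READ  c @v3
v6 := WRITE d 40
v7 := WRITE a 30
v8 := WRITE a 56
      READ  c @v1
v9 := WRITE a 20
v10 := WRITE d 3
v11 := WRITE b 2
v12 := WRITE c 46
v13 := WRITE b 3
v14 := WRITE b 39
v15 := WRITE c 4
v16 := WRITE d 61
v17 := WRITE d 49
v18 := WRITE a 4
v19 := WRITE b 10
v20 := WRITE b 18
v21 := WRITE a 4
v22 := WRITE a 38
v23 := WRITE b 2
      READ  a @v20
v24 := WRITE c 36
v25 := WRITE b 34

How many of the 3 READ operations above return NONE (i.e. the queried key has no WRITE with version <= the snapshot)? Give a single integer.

v1: WRITE a=60  (a history now [(1, 60)])
v2: WRITE c=42  (c history now [(2, 42)])
v3: WRITE b=43  (b history now [(3, 43)])
v4: WRITE d=47  (d history now [(4, 47)])
v5: WRITE a=56  (a history now [(1, 60), (5, 56)])
READ c @v3: history=[(2, 42)] -> pick v2 -> 42
v6: WRITE d=40  (d history now [(4, 47), (6, 40)])
v7: WRITE a=30  (a history now [(1, 60), (5, 56), (7, 30)])
v8: WRITE a=56  (a history now [(1, 60), (5, 56), (7, 30), (8, 56)])
READ c @v1: history=[(2, 42)] -> no version <= 1 -> NONE
v9: WRITE a=20  (a history now [(1, 60), (5, 56), (7, 30), (8, 56), (9, 20)])
v10: WRITE d=3  (d history now [(4, 47), (6, 40), (10, 3)])
v11: WRITE b=2  (b history now [(3, 43), (11, 2)])
v12: WRITE c=46  (c history now [(2, 42), (12, 46)])
v13: WRITE b=3  (b history now [(3, 43), (11, 2), (13, 3)])
v14: WRITE b=39  (b history now [(3, 43), (11, 2), (13, 3), (14, 39)])
v15: WRITE c=4  (c history now [(2, 42), (12, 46), (15, 4)])
v16: WRITE d=61  (d history now [(4, 47), (6, 40), (10, 3), (16, 61)])
v17: WRITE d=49  (d history now [(4, 47), (6, 40), (10, 3), (16, 61), (17, 49)])
v18: WRITE a=4  (a history now [(1, 60), (5, 56), (7, 30), (8, 56), (9, 20), (18, 4)])
v19: WRITE b=10  (b history now [(3, 43), (11, 2), (13, 3), (14, 39), (19, 10)])
v20: WRITE b=18  (b history now [(3, 43), (11, 2), (13, 3), (14, 39), (19, 10), (20, 18)])
v21: WRITE a=4  (a history now [(1, 60), (5, 56), (7, 30), (8, 56), (9, 20), (18, 4), (21, 4)])
v22: WRITE a=38  (a history now [(1, 60), (5, 56), (7, 30), (8, 56), (9, 20), (18, 4), (21, 4), (22, 38)])
v23: WRITE b=2  (b history now [(3, 43), (11, 2), (13, 3), (14, 39), (19, 10), (20, 18), (23, 2)])
READ a @v20: history=[(1, 60), (5, 56), (7, 30), (8, 56), (9, 20), (18, 4), (21, 4), (22, 38)] -> pick v18 -> 4
v24: WRITE c=36  (c history now [(2, 42), (12, 46), (15, 4), (24, 36)])
v25: WRITE b=34  (b history now [(3, 43), (11, 2), (13, 3), (14, 39), (19, 10), (20, 18), (23, 2), (25, 34)])
Read results in order: ['42', 'NONE', '4']
NONE count = 1

Answer: 1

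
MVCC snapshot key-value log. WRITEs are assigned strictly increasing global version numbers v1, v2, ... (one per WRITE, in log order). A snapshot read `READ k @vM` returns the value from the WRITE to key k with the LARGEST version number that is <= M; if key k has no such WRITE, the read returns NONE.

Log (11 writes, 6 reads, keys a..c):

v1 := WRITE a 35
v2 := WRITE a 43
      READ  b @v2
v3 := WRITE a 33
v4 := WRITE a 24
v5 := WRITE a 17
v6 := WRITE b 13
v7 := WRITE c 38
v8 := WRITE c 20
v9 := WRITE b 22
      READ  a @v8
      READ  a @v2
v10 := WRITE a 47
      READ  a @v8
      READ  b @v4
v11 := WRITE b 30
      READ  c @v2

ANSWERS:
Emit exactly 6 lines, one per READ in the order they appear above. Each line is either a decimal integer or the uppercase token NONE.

v1: WRITE a=35  (a history now [(1, 35)])
v2: WRITE a=43  (a history now [(1, 35), (2, 43)])
READ b @v2: history=[] -> no version <= 2 -> NONE
v3: WRITE a=33  (a history now [(1, 35), (2, 43), (3, 33)])
v4: WRITE a=24  (a history now [(1, 35), (2, 43), (3, 33), (4, 24)])
v5: WRITE a=17  (a history now [(1, 35), (2, 43), (3, 33), (4, 24), (5, 17)])
v6: WRITE b=13  (b history now [(6, 13)])
v7: WRITE c=38  (c history now [(7, 38)])
v8: WRITE c=20  (c history now [(7, 38), (8, 20)])
v9: WRITE b=22  (b history now [(6, 13), (9, 22)])
READ a @v8: history=[(1, 35), (2, 43), (3, 33), (4, 24), (5, 17)] -> pick v5 -> 17
READ a @v2: history=[(1, 35), (2, 43), (3, 33), (4, 24), (5, 17)] -> pick v2 -> 43
v10: WRITE a=47  (a history now [(1, 35), (2, 43), (3, 33), (4, 24), (5, 17), (10, 47)])
READ a @v8: history=[(1, 35), (2, 43), (3, 33), (4, 24), (5, 17), (10, 47)] -> pick v5 -> 17
READ b @v4: history=[(6, 13), (9, 22)] -> no version <= 4 -> NONE
v11: WRITE b=30  (b history now [(6, 13), (9, 22), (11, 30)])
READ c @v2: history=[(7, 38), (8, 20)] -> no version <= 2 -> NONE

Answer: NONE
17
43
17
NONE
NONE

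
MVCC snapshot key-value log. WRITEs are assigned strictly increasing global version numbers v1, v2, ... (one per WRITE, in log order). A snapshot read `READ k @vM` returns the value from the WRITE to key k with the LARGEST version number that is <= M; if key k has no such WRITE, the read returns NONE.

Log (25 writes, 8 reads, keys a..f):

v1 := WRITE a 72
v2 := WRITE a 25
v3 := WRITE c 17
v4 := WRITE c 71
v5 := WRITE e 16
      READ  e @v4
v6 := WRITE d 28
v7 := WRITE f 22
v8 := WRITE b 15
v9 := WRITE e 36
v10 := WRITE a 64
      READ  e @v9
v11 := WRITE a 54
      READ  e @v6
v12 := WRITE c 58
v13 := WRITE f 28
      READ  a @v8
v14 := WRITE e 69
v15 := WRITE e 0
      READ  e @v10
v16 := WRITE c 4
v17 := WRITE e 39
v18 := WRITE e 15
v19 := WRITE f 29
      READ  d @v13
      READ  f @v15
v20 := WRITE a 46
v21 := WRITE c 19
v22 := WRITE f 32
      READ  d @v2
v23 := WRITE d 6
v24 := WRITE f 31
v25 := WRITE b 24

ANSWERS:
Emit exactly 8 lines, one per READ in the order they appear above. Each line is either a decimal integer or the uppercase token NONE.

Answer: NONE
36
16
25
36
28
28
NONE

Derivation:
v1: WRITE a=72  (a history now [(1, 72)])
v2: WRITE a=25  (a history now [(1, 72), (2, 25)])
v3: WRITE c=17  (c history now [(3, 17)])
v4: WRITE c=71  (c history now [(3, 17), (4, 71)])
v5: WRITE e=16  (e history now [(5, 16)])
READ e @v4: history=[(5, 16)] -> no version <= 4 -> NONE
v6: WRITE d=28  (d history now [(6, 28)])
v7: WRITE f=22  (f history now [(7, 22)])
v8: WRITE b=15  (b history now [(8, 15)])
v9: WRITE e=36  (e history now [(5, 16), (9, 36)])
v10: WRITE a=64  (a history now [(1, 72), (2, 25), (10, 64)])
READ e @v9: history=[(5, 16), (9, 36)] -> pick v9 -> 36
v11: WRITE a=54  (a history now [(1, 72), (2, 25), (10, 64), (11, 54)])
READ e @v6: history=[(5, 16), (9, 36)] -> pick v5 -> 16
v12: WRITE c=58  (c history now [(3, 17), (4, 71), (12, 58)])
v13: WRITE f=28  (f history now [(7, 22), (13, 28)])
READ a @v8: history=[(1, 72), (2, 25), (10, 64), (11, 54)] -> pick v2 -> 25
v14: WRITE e=69  (e history now [(5, 16), (9, 36), (14, 69)])
v15: WRITE e=0  (e history now [(5, 16), (9, 36), (14, 69), (15, 0)])
READ e @v10: history=[(5, 16), (9, 36), (14, 69), (15, 0)] -> pick v9 -> 36
v16: WRITE c=4  (c history now [(3, 17), (4, 71), (12, 58), (16, 4)])
v17: WRITE e=39  (e history now [(5, 16), (9, 36), (14, 69), (15, 0), (17, 39)])
v18: WRITE e=15  (e history now [(5, 16), (9, 36), (14, 69), (15, 0), (17, 39), (18, 15)])
v19: WRITE f=29  (f history now [(7, 22), (13, 28), (19, 29)])
READ d @v13: history=[(6, 28)] -> pick v6 -> 28
READ f @v15: history=[(7, 22), (13, 28), (19, 29)] -> pick v13 -> 28
v20: WRITE a=46  (a history now [(1, 72), (2, 25), (10, 64), (11, 54), (20, 46)])
v21: WRITE c=19  (c history now [(3, 17), (4, 71), (12, 58), (16, 4), (21, 19)])
v22: WRITE f=32  (f history now [(7, 22), (13, 28), (19, 29), (22, 32)])
READ d @v2: history=[(6, 28)] -> no version <= 2 -> NONE
v23: WRITE d=6  (d history now [(6, 28), (23, 6)])
v24: WRITE f=31  (f history now [(7, 22), (13, 28), (19, 29), (22, 32), (24, 31)])
v25: WRITE b=24  (b history now [(8, 15), (25, 24)])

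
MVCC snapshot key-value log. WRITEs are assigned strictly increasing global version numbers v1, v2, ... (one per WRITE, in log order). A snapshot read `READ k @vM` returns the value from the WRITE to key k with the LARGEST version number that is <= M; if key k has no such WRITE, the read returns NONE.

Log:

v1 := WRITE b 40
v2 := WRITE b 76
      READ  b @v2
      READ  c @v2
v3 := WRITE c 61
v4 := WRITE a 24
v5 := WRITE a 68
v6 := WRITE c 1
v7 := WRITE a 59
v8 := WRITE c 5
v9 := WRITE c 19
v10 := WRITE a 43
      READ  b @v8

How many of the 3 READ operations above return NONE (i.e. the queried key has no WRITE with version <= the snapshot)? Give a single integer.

v1: WRITE b=40  (b history now [(1, 40)])
v2: WRITE b=76  (b history now [(1, 40), (2, 76)])
READ b @v2: history=[(1, 40), (2, 76)] -> pick v2 -> 76
READ c @v2: history=[] -> no version <= 2 -> NONE
v3: WRITE c=61  (c history now [(3, 61)])
v4: WRITE a=24  (a history now [(4, 24)])
v5: WRITE a=68  (a history now [(4, 24), (5, 68)])
v6: WRITE c=1  (c history now [(3, 61), (6, 1)])
v7: WRITE a=59  (a history now [(4, 24), (5, 68), (7, 59)])
v8: WRITE c=5  (c history now [(3, 61), (6, 1), (8, 5)])
v9: WRITE c=19  (c history now [(3, 61), (6, 1), (8, 5), (9, 19)])
v10: WRITE a=43  (a history now [(4, 24), (5, 68), (7, 59), (10, 43)])
READ b @v8: history=[(1, 40), (2, 76)] -> pick v2 -> 76
Read results in order: ['76', 'NONE', '76']
NONE count = 1

Answer: 1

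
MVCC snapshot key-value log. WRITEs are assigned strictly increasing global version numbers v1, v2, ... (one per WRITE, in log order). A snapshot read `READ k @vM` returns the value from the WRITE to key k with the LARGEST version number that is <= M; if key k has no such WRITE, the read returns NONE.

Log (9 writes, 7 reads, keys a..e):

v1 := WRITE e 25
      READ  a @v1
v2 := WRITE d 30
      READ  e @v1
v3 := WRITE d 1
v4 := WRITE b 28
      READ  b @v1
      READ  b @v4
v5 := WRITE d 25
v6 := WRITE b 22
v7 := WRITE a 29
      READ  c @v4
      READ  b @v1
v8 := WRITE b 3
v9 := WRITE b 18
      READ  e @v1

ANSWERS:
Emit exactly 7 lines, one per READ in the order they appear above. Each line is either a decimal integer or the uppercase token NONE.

Answer: NONE
25
NONE
28
NONE
NONE
25

Derivation:
v1: WRITE e=25  (e history now [(1, 25)])
READ a @v1: history=[] -> no version <= 1 -> NONE
v2: WRITE d=30  (d history now [(2, 30)])
READ e @v1: history=[(1, 25)] -> pick v1 -> 25
v3: WRITE d=1  (d history now [(2, 30), (3, 1)])
v4: WRITE b=28  (b history now [(4, 28)])
READ b @v1: history=[(4, 28)] -> no version <= 1 -> NONE
READ b @v4: history=[(4, 28)] -> pick v4 -> 28
v5: WRITE d=25  (d history now [(2, 30), (3, 1), (5, 25)])
v6: WRITE b=22  (b history now [(4, 28), (6, 22)])
v7: WRITE a=29  (a history now [(7, 29)])
READ c @v4: history=[] -> no version <= 4 -> NONE
READ b @v1: history=[(4, 28), (6, 22)] -> no version <= 1 -> NONE
v8: WRITE b=3  (b history now [(4, 28), (6, 22), (8, 3)])
v9: WRITE b=18  (b history now [(4, 28), (6, 22), (8, 3), (9, 18)])
READ e @v1: history=[(1, 25)] -> pick v1 -> 25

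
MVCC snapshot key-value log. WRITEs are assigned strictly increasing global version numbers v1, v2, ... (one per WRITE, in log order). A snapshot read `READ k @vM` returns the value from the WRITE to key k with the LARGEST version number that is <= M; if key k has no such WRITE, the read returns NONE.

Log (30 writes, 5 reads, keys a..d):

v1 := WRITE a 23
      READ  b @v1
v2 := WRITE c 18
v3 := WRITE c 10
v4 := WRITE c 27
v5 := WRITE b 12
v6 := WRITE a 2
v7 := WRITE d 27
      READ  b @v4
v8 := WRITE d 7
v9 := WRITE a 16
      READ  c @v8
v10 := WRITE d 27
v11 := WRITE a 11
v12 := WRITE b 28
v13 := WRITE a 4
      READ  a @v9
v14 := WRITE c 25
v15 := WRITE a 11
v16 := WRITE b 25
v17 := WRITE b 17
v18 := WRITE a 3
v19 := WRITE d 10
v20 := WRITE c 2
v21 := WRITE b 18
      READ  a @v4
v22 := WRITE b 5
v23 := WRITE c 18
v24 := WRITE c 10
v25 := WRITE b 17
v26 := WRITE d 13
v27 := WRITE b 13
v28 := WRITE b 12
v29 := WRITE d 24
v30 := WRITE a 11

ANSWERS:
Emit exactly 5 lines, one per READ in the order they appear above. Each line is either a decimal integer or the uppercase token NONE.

Answer: NONE
NONE
27
16
23

Derivation:
v1: WRITE a=23  (a history now [(1, 23)])
READ b @v1: history=[] -> no version <= 1 -> NONE
v2: WRITE c=18  (c history now [(2, 18)])
v3: WRITE c=10  (c history now [(2, 18), (3, 10)])
v4: WRITE c=27  (c history now [(2, 18), (3, 10), (4, 27)])
v5: WRITE b=12  (b history now [(5, 12)])
v6: WRITE a=2  (a history now [(1, 23), (6, 2)])
v7: WRITE d=27  (d history now [(7, 27)])
READ b @v4: history=[(5, 12)] -> no version <= 4 -> NONE
v8: WRITE d=7  (d history now [(7, 27), (8, 7)])
v9: WRITE a=16  (a history now [(1, 23), (6, 2), (9, 16)])
READ c @v8: history=[(2, 18), (3, 10), (4, 27)] -> pick v4 -> 27
v10: WRITE d=27  (d history now [(7, 27), (8, 7), (10, 27)])
v11: WRITE a=11  (a history now [(1, 23), (6, 2), (9, 16), (11, 11)])
v12: WRITE b=28  (b history now [(5, 12), (12, 28)])
v13: WRITE a=4  (a history now [(1, 23), (6, 2), (9, 16), (11, 11), (13, 4)])
READ a @v9: history=[(1, 23), (6, 2), (9, 16), (11, 11), (13, 4)] -> pick v9 -> 16
v14: WRITE c=25  (c history now [(2, 18), (3, 10), (4, 27), (14, 25)])
v15: WRITE a=11  (a history now [(1, 23), (6, 2), (9, 16), (11, 11), (13, 4), (15, 11)])
v16: WRITE b=25  (b history now [(5, 12), (12, 28), (16, 25)])
v17: WRITE b=17  (b history now [(5, 12), (12, 28), (16, 25), (17, 17)])
v18: WRITE a=3  (a history now [(1, 23), (6, 2), (9, 16), (11, 11), (13, 4), (15, 11), (18, 3)])
v19: WRITE d=10  (d history now [(7, 27), (8, 7), (10, 27), (19, 10)])
v20: WRITE c=2  (c history now [(2, 18), (3, 10), (4, 27), (14, 25), (20, 2)])
v21: WRITE b=18  (b history now [(5, 12), (12, 28), (16, 25), (17, 17), (21, 18)])
READ a @v4: history=[(1, 23), (6, 2), (9, 16), (11, 11), (13, 4), (15, 11), (18, 3)] -> pick v1 -> 23
v22: WRITE b=5  (b history now [(5, 12), (12, 28), (16, 25), (17, 17), (21, 18), (22, 5)])
v23: WRITE c=18  (c history now [(2, 18), (3, 10), (4, 27), (14, 25), (20, 2), (23, 18)])
v24: WRITE c=10  (c history now [(2, 18), (3, 10), (4, 27), (14, 25), (20, 2), (23, 18), (24, 10)])
v25: WRITE b=17  (b history now [(5, 12), (12, 28), (16, 25), (17, 17), (21, 18), (22, 5), (25, 17)])
v26: WRITE d=13  (d history now [(7, 27), (8, 7), (10, 27), (19, 10), (26, 13)])
v27: WRITE b=13  (b history now [(5, 12), (12, 28), (16, 25), (17, 17), (21, 18), (22, 5), (25, 17), (27, 13)])
v28: WRITE b=12  (b history now [(5, 12), (12, 28), (16, 25), (17, 17), (21, 18), (22, 5), (25, 17), (27, 13), (28, 12)])
v29: WRITE d=24  (d history now [(7, 27), (8, 7), (10, 27), (19, 10), (26, 13), (29, 24)])
v30: WRITE a=11  (a history now [(1, 23), (6, 2), (9, 16), (11, 11), (13, 4), (15, 11), (18, 3), (30, 11)])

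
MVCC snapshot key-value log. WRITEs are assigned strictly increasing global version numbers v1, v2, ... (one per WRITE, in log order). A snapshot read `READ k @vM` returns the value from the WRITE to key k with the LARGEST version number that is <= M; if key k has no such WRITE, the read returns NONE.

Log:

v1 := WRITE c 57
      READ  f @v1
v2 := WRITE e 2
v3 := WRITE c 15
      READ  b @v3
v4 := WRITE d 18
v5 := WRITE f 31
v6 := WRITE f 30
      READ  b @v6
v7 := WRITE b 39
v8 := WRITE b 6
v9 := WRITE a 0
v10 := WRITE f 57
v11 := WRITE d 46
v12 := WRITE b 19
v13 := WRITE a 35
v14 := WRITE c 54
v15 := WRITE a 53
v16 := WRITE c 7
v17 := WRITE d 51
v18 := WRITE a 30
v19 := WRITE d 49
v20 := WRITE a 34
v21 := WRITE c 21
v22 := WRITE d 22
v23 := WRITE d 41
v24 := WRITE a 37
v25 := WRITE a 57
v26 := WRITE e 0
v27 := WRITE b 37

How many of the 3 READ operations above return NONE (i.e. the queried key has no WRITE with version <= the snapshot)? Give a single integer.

v1: WRITE c=57  (c history now [(1, 57)])
READ f @v1: history=[] -> no version <= 1 -> NONE
v2: WRITE e=2  (e history now [(2, 2)])
v3: WRITE c=15  (c history now [(1, 57), (3, 15)])
READ b @v3: history=[] -> no version <= 3 -> NONE
v4: WRITE d=18  (d history now [(4, 18)])
v5: WRITE f=31  (f history now [(5, 31)])
v6: WRITE f=30  (f history now [(5, 31), (6, 30)])
READ b @v6: history=[] -> no version <= 6 -> NONE
v7: WRITE b=39  (b history now [(7, 39)])
v8: WRITE b=6  (b history now [(7, 39), (8, 6)])
v9: WRITE a=0  (a history now [(9, 0)])
v10: WRITE f=57  (f history now [(5, 31), (6, 30), (10, 57)])
v11: WRITE d=46  (d history now [(4, 18), (11, 46)])
v12: WRITE b=19  (b history now [(7, 39), (8, 6), (12, 19)])
v13: WRITE a=35  (a history now [(9, 0), (13, 35)])
v14: WRITE c=54  (c history now [(1, 57), (3, 15), (14, 54)])
v15: WRITE a=53  (a history now [(9, 0), (13, 35), (15, 53)])
v16: WRITE c=7  (c history now [(1, 57), (3, 15), (14, 54), (16, 7)])
v17: WRITE d=51  (d history now [(4, 18), (11, 46), (17, 51)])
v18: WRITE a=30  (a history now [(9, 0), (13, 35), (15, 53), (18, 30)])
v19: WRITE d=49  (d history now [(4, 18), (11, 46), (17, 51), (19, 49)])
v20: WRITE a=34  (a history now [(9, 0), (13, 35), (15, 53), (18, 30), (20, 34)])
v21: WRITE c=21  (c history now [(1, 57), (3, 15), (14, 54), (16, 7), (21, 21)])
v22: WRITE d=22  (d history now [(4, 18), (11, 46), (17, 51), (19, 49), (22, 22)])
v23: WRITE d=41  (d history now [(4, 18), (11, 46), (17, 51), (19, 49), (22, 22), (23, 41)])
v24: WRITE a=37  (a history now [(9, 0), (13, 35), (15, 53), (18, 30), (20, 34), (24, 37)])
v25: WRITE a=57  (a history now [(9, 0), (13, 35), (15, 53), (18, 30), (20, 34), (24, 37), (25, 57)])
v26: WRITE e=0  (e history now [(2, 2), (26, 0)])
v27: WRITE b=37  (b history now [(7, 39), (8, 6), (12, 19), (27, 37)])
Read results in order: ['NONE', 'NONE', 'NONE']
NONE count = 3

Answer: 3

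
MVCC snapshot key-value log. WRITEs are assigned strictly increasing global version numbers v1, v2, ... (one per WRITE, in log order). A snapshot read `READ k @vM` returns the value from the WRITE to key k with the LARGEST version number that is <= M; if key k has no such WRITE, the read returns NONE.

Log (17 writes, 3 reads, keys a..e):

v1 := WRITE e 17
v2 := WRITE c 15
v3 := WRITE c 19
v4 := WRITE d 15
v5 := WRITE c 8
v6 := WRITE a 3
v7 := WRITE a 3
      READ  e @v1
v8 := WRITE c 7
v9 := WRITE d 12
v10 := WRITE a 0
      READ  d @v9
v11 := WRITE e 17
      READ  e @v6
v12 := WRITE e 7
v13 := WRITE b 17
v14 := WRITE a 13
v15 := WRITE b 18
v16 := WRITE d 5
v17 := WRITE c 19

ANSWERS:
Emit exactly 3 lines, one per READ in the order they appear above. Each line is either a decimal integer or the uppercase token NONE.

v1: WRITE e=17  (e history now [(1, 17)])
v2: WRITE c=15  (c history now [(2, 15)])
v3: WRITE c=19  (c history now [(2, 15), (3, 19)])
v4: WRITE d=15  (d history now [(4, 15)])
v5: WRITE c=8  (c history now [(2, 15), (3, 19), (5, 8)])
v6: WRITE a=3  (a history now [(6, 3)])
v7: WRITE a=3  (a history now [(6, 3), (7, 3)])
READ e @v1: history=[(1, 17)] -> pick v1 -> 17
v8: WRITE c=7  (c history now [(2, 15), (3, 19), (5, 8), (8, 7)])
v9: WRITE d=12  (d history now [(4, 15), (9, 12)])
v10: WRITE a=0  (a history now [(6, 3), (7, 3), (10, 0)])
READ d @v9: history=[(4, 15), (9, 12)] -> pick v9 -> 12
v11: WRITE e=17  (e history now [(1, 17), (11, 17)])
READ e @v6: history=[(1, 17), (11, 17)] -> pick v1 -> 17
v12: WRITE e=7  (e history now [(1, 17), (11, 17), (12, 7)])
v13: WRITE b=17  (b history now [(13, 17)])
v14: WRITE a=13  (a history now [(6, 3), (7, 3), (10, 0), (14, 13)])
v15: WRITE b=18  (b history now [(13, 17), (15, 18)])
v16: WRITE d=5  (d history now [(4, 15), (9, 12), (16, 5)])
v17: WRITE c=19  (c history now [(2, 15), (3, 19), (5, 8), (8, 7), (17, 19)])

Answer: 17
12
17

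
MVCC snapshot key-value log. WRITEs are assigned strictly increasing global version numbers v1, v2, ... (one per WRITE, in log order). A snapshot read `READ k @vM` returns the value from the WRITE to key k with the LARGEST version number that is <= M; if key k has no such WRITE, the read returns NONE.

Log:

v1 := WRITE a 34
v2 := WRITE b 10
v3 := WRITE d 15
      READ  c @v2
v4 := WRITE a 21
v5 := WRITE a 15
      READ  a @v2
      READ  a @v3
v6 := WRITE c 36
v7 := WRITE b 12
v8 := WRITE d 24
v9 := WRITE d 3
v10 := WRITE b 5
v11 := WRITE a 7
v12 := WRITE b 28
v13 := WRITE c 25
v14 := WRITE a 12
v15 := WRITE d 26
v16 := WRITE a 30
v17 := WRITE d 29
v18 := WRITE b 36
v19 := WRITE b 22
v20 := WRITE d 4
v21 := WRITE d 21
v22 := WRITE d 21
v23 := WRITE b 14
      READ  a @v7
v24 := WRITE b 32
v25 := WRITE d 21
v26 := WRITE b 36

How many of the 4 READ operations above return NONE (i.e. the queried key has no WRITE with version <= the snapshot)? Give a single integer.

v1: WRITE a=34  (a history now [(1, 34)])
v2: WRITE b=10  (b history now [(2, 10)])
v3: WRITE d=15  (d history now [(3, 15)])
READ c @v2: history=[] -> no version <= 2 -> NONE
v4: WRITE a=21  (a history now [(1, 34), (4, 21)])
v5: WRITE a=15  (a history now [(1, 34), (4, 21), (5, 15)])
READ a @v2: history=[(1, 34), (4, 21), (5, 15)] -> pick v1 -> 34
READ a @v3: history=[(1, 34), (4, 21), (5, 15)] -> pick v1 -> 34
v6: WRITE c=36  (c history now [(6, 36)])
v7: WRITE b=12  (b history now [(2, 10), (7, 12)])
v8: WRITE d=24  (d history now [(3, 15), (8, 24)])
v9: WRITE d=3  (d history now [(3, 15), (8, 24), (9, 3)])
v10: WRITE b=5  (b history now [(2, 10), (7, 12), (10, 5)])
v11: WRITE a=7  (a history now [(1, 34), (4, 21), (5, 15), (11, 7)])
v12: WRITE b=28  (b history now [(2, 10), (7, 12), (10, 5), (12, 28)])
v13: WRITE c=25  (c history now [(6, 36), (13, 25)])
v14: WRITE a=12  (a history now [(1, 34), (4, 21), (5, 15), (11, 7), (14, 12)])
v15: WRITE d=26  (d history now [(3, 15), (8, 24), (9, 3), (15, 26)])
v16: WRITE a=30  (a history now [(1, 34), (4, 21), (5, 15), (11, 7), (14, 12), (16, 30)])
v17: WRITE d=29  (d history now [(3, 15), (8, 24), (9, 3), (15, 26), (17, 29)])
v18: WRITE b=36  (b history now [(2, 10), (7, 12), (10, 5), (12, 28), (18, 36)])
v19: WRITE b=22  (b history now [(2, 10), (7, 12), (10, 5), (12, 28), (18, 36), (19, 22)])
v20: WRITE d=4  (d history now [(3, 15), (8, 24), (9, 3), (15, 26), (17, 29), (20, 4)])
v21: WRITE d=21  (d history now [(3, 15), (8, 24), (9, 3), (15, 26), (17, 29), (20, 4), (21, 21)])
v22: WRITE d=21  (d history now [(3, 15), (8, 24), (9, 3), (15, 26), (17, 29), (20, 4), (21, 21), (22, 21)])
v23: WRITE b=14  (b history now [(2, 10), (7, 12), (10, 5), (12, 28), (18, 36), (19, 22), (23, 14)])
READ a @v7: history=[(1, 34), (4, 21), (5, 15), (11, 7), (14, 12), (16, 30)] -> pick v5 -> 15
v24: WRITE b=32  (b history now [(2, 10), (7, 12), (10, 5), (12, 28), (18, 36), (19, 22), (23, 14), (24, 32)])
v25: WRITE d=21  (d history now [(3, 15), (8, 24), (9, 3), (15, 26), (17, 29), (20, 4), (21, 21), (22, 21), (25, 21)])
v26: WRITE b=36  (b history now [(2, 10), (7, 12), (10, 5), (12, 28), (18, 36), (19, 22), (23, 14), (24, 32), (26, 36)])
Read results in order: ['NONE', '34', '34', '15']
NONE count = 1

Answer: 1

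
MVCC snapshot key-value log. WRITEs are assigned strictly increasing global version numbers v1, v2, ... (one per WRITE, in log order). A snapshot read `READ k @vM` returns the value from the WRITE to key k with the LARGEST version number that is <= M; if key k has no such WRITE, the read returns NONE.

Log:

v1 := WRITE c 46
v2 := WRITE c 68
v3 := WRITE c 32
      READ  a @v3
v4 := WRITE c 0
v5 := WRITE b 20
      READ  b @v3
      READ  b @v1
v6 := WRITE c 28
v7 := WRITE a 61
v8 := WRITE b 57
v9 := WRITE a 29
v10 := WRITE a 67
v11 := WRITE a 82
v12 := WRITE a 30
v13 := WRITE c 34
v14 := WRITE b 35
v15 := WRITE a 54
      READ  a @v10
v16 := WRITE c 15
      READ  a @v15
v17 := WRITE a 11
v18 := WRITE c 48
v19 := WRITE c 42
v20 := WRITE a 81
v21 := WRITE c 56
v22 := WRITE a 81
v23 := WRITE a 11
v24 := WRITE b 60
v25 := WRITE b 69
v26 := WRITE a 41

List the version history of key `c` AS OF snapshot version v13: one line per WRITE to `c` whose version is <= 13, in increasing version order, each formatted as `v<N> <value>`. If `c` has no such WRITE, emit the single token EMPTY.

Answer: v1 46
v2 68
v3 32
v4 0
v6 28
v13 34

Derivation:
Scan writes for key=c with version <= 13:
  v1 WRITE c 46 -> keep
  v2 WRITE c 68 -> keep
  v3 WRITE c 32 -> keep
  v4 WRITE c 0 -> keep
  v5 WRITE b 20 -> skip
  v6 WRITE c 28 -> keep
  v7 WRITE a 61 -> skip
  v8 WRITE b 57 -> skip
  v9 WRITE a 29 -> skip
  v10 WRITE a 67 -> skip
  v11 WRITE a 82 -> skip
  v12 WRITE a 30 -> skip
  v13 WRITE c 34 -> keep
  v14 WRITE b 35 -> skip
  v15 WRITE a 54 -> skip
  v16 WRITE c 15 -> drop (> snap)
  v17 WRITE a 11 -> skip
  v18 WRITE c 48 -> drop (> snap)
  v19 WRITE c 42 -> drop (> snap)
  v20 WRITE a 81 -> skip
  v21 WRITE c 56 -> drop (> snap)
  v22 WRITE a 81 -> skip
  v23 WRITE a 11 -> skip
  v24 WRITE b 60 -> skip
  v25 WRITE b 69 -> skip
  v26 WRITE a 41 -> skip
Collected: [(1, 46), (2, 68), (3, 32), (4, 0), (6, 28), (13, 34)]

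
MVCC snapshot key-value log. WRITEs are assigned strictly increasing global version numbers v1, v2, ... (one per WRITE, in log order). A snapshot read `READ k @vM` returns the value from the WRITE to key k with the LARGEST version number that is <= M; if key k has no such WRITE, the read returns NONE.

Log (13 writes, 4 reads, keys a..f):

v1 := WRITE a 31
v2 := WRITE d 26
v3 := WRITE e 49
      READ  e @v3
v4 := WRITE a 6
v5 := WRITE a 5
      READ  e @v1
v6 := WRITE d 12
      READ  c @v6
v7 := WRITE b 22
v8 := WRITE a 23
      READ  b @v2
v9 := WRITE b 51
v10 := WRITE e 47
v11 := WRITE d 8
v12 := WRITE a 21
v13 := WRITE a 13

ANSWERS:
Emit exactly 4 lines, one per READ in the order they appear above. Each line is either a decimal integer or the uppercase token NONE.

v1: WRITE a=31  (a history now [(1, 31)])
v2: WRITE d=26  (d history now [(2, 26)])
v3: WRITE e=49  (e history now [(3, 49)])
READ e @v3: history=[(3, 49)] -> pick v3 -> 49
v4: WRITE a=6  (a history now [(1, 31), (4, 6)])
v5: WRITE a=5  (a history now [(1, 31), (4, 6), (5, 5)])
READ e @v1: history=[(3, 49)] -> no version <= 1 -> NONE
v6: WRITE d=12  (d history now [(2, 26), (6, 12)])
READ c @v6: history=[] -> no version <= 6 -> NONE
v7: WRITE b=22  (b history now [(7, 22)])
v8: WRITE a=23  (a history now [(1, 31), (4, 6), (5, 5), (8, 23)])
READ b @v2: history=[(7, 22)] -> no version <= 2 -> NONE
v9: WRITE b=51  (b history now [(7, 22), (9, 51)])
v10: WRITE e=47  (e history now [(3, 49), (10, 47)])
v11: WRITE d=8  (d history now [(2, 26), (6, 12), (11, 8)])
v12: WRITE a=21  (a history now [(1, 31), (4, 6), (5, 5), (8, 23), (12, 21)])
v13: WRITE a=13  (a history now [(1, 31), (4, 6), (5, 5), (8, 23), (12, 21), (13, 13)])

Answer: 49
NONE
NONE
NONE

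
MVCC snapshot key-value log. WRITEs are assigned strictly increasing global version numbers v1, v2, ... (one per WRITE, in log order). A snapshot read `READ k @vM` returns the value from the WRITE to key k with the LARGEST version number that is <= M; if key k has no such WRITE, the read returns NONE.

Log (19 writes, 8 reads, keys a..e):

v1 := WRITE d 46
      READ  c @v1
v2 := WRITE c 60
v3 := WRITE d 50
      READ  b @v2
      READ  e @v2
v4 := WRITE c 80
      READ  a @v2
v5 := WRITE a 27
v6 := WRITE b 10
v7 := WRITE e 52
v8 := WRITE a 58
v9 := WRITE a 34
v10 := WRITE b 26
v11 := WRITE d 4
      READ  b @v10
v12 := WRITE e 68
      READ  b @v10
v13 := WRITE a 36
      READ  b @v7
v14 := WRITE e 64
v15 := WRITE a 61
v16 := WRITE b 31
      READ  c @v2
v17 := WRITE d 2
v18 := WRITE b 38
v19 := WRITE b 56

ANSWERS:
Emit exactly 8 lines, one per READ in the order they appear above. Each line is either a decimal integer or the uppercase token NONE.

v1: WRITE d=46  (d history now [(1, 46)])
READ c @v1: history=[] -> no version <= 1 -> NONE
v2: WRITE c=60  (c history now [(2, 60)])
v3: WRITE d=50  (d history now [(1, 46), (3, 50)])
READ b @v2: history=[] -> no version <= 2 -> NONE
READ e @v2: history=[] -> no version <= 2 -> NONE
v4: WRITE c=80  (c history now [(2, 60), (4, 80)])
READ a @v2: history=[] -> no version <= 2 -> NONE
v5: WRITE a=27  (a history now [(5, 27)])
v6: WRITE b=10  (b history now [(6, 10)])
v7: WRITE e=52  (e history now [(7, 52)])
v8: WRITE a=58  (a history now [(5, 27), (8, 58)])
v9: WRITE a=34  (a history now [(5, 27), (8, 58), (9, 34)])
v10: WRITE b=26  (b history now [(6, 10), (10, 26)])
v11: WRITE d=4  (d history now [(1, 46), (3, 50), (11, 4)])
READ b @v10: history=[(6, 10), (10, 26)] -> pick v10 -> 26
v12: WRITE e=68  (e history now [(7, 52), (12, 68)])
READ b @v10: history=[(6, 10), (10, 26)] -> pick v10 -> 26
v13: WRITE a=36  (a history now [(5, 27), (8, 58), (9, 34), (13, 36)])
READ b @v7: history=[(6, 10), (10, 26)] -> pick v6 -> 10
v14: WRITE e=64  (e history now [(7, 52), (12, 68), (14, 64)])
v15: WRITE a=61  (a history now [(5, 27), (8, 58), (9, 34), (13, 36), (15, 61)])
v16: WRITE b=31  (b history now [(6, 10), (10, 26), (16, 31)])
READ c @v2: history=[(2, 60), (4, 80)] -> pick v2 -> 60
v17: WRITE d=2  (d history now [(1, 46), (3, 50), (11, 4), (17, 2)])
v18: WRITE b=38  (b history now [(6, 10), (10, 26), (16, 31), (18, 38)])
v19: WRITE b=56  (b history now [(6, 10), (10, 26), (16, 31), (18, 38), (19, 56)])

Answer: NONE
NONE
NONE
NONE
26
26
10
60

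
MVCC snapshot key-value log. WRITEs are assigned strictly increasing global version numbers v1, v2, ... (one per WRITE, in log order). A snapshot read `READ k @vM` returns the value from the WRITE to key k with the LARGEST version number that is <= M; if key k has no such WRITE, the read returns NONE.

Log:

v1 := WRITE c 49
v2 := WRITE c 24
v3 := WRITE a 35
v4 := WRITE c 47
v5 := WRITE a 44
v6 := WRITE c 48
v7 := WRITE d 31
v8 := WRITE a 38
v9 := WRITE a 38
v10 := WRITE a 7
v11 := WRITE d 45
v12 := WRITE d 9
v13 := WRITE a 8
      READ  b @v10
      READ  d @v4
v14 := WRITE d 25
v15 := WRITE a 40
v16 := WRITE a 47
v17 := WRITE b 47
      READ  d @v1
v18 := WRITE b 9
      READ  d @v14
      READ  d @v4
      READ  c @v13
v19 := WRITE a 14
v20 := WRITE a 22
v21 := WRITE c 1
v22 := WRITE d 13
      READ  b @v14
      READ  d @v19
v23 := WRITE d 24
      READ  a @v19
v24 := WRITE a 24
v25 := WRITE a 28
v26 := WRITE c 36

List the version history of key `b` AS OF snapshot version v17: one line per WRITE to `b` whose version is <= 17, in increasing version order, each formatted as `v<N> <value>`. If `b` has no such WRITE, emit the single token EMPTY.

Scan writes for key=b with version <= 17:
  v1 WRITE c 49 -> skip
  v2 WRITE c 24 -> skip
  v3 WRITE a 35 -> skip
  v4 WRITE c 47 -> skip
  v5 WRITE a 44 -> skip
  v6 WRITE c 48 -> skip
  v7 WRITE d 31 -> skip
  v8 WRITE a 38 -> skip
  v9 WRITE a 38 -> skip
  v10 WRITE a 7 -> skip
  v11 WRITE d 45 -> skip
  v12 WRITE d 9 -> skip
  v13 WRITE a 8 -> skip
  v14 WRITE d 25 -> skip
  v15 WRITE a 40 -> skip
  v16 WRITE a 47 -> skip
  v17 WRITE b 47 -> keep
  v18 WRITE b 9 -> drop (> snap)
  v19 WRITE a 14 -> skip
  v20 WRITE a 22 -> skip
  v21 WRITE c 1 -> skip
  v22 WRITE d 13 -> skip
  v23 WRITE d 24 -> skip
  v24 WRITE a 24 -> skip
  v25 WRITE a 28 -> skip
  v26 WRITE c 36 -> skip
Collected: [(17, 47)]

Answer: v17 47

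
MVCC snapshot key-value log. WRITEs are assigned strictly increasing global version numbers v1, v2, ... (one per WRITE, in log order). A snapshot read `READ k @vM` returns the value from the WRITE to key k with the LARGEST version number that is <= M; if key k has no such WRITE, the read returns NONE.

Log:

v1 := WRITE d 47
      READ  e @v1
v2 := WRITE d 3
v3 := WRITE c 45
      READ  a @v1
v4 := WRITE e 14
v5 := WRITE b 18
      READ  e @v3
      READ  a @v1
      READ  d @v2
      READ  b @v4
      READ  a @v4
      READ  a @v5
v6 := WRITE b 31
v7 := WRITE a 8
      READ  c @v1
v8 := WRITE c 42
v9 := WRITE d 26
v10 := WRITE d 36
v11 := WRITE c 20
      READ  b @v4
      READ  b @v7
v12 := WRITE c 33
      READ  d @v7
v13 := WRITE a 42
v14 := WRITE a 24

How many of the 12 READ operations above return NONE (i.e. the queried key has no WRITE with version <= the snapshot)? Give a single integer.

v1: WRITE d=47  (d history now [(1, 47)])
READ e @v1: history=[] -> no version <= 1 -> NONE
v2: WRITE d=3  (d history now [(1, 47), (2, 3)])
v3: WRITE c=45  (c history now [(3, 45)])
READ a @v1: history=[] -> no version <= 1 -> NONE
v4: WRITE e=14  (e history now [(4, 14)])
v5: WRITE b=18  (b history now [(5, 18)])
READ e @v3: history=[(4, 14)] -> no version <= 3 -> NONE
READ a @v1: history=[] -> no version <= 1 -> NONE
READ d @v2: history=[(1, 47), (2, 3)] -> pick v2 -> 3
READ b @v4: history=[(5, 18)] -> no version <= 4 -> NONE
READ a @v4: history=[] -> no version <= 4 -> NONE
READ a @v5: history=[] -> no version <= 5 -> NONE
v6: WRITE b=31  (b history now [(5, 18), (6, 31)])
v7: WRITE a=8  (a history now [(7, 8)])
READ c @v1: history=[(3, 45)] -> no version <= 1 -> NONE
v8: WRITE c=42  (c history now [(3, 45), (8, 42)])
v9: WRITE d=26  (d history now [(1, 47), (2, 3), (9, 26)])
v10: WRITE d=36  (d history now [(1, 47), (2, 3), (9, 26), (10, 36)])
v11: WRITE c=20  (c history now [(3, 45), (8, 42), (11, 20)])
READ b @v4: history=[(5, 18), (6, 31)] -> no version <= 4 -> NONE
READ b @v7: history=[(5, 18), (6, 31)] -> pick v6 -> 31
v12: WRITE c=33  (c history now [(3, 45), (8, 42), (11, 20), (12, 33)])
READ d @v7: history=[(1, 47), (2, 3), (9, 26), (10, 36)] -> pick v2 -> 3
v13: WRITE a=42  (a history now [(7, 8), (13, 42)])
v14: WRITE a=24  (a history now [(7, 8), (13, 42), (14, 24)])
Read results in order: ['NONE', 'NONE', 'NONE', 'NONE', '3', 'NONE', 'NONE', 'NONE', 'NONE', 'NONE', '31', '3']
NONE count = 9

Answer: 9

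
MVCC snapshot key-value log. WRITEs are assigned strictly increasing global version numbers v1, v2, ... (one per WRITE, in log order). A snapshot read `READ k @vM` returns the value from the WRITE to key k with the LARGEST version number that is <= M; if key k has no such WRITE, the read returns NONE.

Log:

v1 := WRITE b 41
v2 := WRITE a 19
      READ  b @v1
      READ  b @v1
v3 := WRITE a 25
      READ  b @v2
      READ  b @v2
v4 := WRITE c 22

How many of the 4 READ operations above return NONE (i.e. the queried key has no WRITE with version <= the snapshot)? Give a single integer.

v1: WRITE b=41  (b history now [(1, 41)])
v2: WRITE a=19  (a history now [(2, 19)])
READ b @v1: history=[(1, 41)] -> pick v1 -> 41
READ b @v1: history=[(1, 41)] -> pick v1 -> 41
v3: WRITE a=25  (a history now [(2, 19), (3, 25)])
READ b @v2: history=[(1, 41)] -> pick v1 -> 41
READ b @v2: history=[(1, 41)] -> pick v1 -> 41
v4: WRITE c=22  (c history now [(4, 22)])
Read results in order: ['41', '41', '41', '41']
NONE count = 0

Answer: 0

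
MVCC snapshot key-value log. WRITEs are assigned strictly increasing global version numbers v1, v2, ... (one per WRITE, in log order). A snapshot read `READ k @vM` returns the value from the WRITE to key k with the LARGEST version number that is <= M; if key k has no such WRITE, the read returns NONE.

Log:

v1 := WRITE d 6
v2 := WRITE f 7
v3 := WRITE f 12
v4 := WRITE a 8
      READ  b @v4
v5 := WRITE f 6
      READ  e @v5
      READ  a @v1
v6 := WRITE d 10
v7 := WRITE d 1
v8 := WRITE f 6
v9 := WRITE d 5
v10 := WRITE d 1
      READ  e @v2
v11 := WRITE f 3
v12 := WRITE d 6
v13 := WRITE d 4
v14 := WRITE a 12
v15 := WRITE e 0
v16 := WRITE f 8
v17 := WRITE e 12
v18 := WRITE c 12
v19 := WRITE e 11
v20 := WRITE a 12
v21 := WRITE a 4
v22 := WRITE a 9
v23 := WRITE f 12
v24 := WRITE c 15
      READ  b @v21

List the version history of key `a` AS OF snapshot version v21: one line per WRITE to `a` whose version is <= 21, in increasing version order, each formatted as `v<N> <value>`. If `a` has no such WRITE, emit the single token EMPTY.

Scan writes for key=a with version <= 21:
  v1 WRITE d 6 -> skip
  v2 WRITE f 7 -> skip
  v3 WRITE f 12 -> skip
  v4 WRITE a 8 -> keep
  v5 WRITE f 6 -> skip
  v6 WRITE d 10 -> skip
  v7 WRITE d 1 -> skip
  v8 WRITE f 6 -> skip
  v9 WRITE d 5 -> skip
  v10 WRITE d 1 -> skip
  v11 WRITE f 3 -> skip
  v12 WRITE d 6 -> skip
  v13 WRITE d 4 -> skip
  v14 WRITE a 12 -> keep
  v15 WRITE e 0 -> skip
  v16 WRITE f 8 -> skip
  v17 WRITE e 12 -> skip
  v18 WRITE c 12 -> skip
  v19 WRITE e 11 -> skip
  v20 WRITE a 12 -> keep
  v21 WRITE a 4 -> keep
  v22 WRITE a 9 -> drop (> snap)
  v23 WRITE f 12 -> skip
  v24 WRITE c 15 -> skip
Collected: [(4, 8), (14, 12), (20, 12), (21, 4)]

Answer: v4 8
v14 12
v20 12
v21 4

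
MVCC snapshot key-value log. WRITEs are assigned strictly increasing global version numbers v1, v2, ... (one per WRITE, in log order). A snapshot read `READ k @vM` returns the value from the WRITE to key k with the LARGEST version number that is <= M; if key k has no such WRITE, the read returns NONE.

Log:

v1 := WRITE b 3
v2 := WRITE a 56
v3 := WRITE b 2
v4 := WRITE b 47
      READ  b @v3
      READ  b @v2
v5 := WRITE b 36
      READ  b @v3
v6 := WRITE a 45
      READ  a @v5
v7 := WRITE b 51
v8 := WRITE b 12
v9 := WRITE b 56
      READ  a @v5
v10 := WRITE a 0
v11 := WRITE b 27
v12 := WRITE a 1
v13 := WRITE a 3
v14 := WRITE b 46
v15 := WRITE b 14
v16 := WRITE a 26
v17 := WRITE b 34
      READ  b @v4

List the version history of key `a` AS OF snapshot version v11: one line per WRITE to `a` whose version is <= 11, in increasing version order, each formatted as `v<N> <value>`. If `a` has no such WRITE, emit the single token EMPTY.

Scan writes for key=a with version <= 11:
  v1 WRITE b 3 -> skip
  v2 WRITE a 56 -> keep
  v3 WRITE b 2 -> skip
  v4 WRITE b 47 -> skip
  v5 WRITE b 36 -> skip
  v6 WRITE a 45 -> keep
  v7 WRITE b 51 -> skip
  v8 WRITE b 12 -> skip
  v9 WRITE b 56 -> skip
  v10 WRITE a 0 -> keep
  v11 WRITE b 27 -> skip
  v12 WRITE a 1 -> drop (> snap)
  v13 WRITE a 3 -> drop (> snap)
  v14 WRITE b 46 -> skip
  v15 WRITE b 14 -> skip
  v16 WRITE a 26 -> drop (> snap)
  v17 WRITE b 34 -> skip
Collected: [(2, 56), (6, 45), (10, 0)]

Answer: v2 56
v6 45
v10 0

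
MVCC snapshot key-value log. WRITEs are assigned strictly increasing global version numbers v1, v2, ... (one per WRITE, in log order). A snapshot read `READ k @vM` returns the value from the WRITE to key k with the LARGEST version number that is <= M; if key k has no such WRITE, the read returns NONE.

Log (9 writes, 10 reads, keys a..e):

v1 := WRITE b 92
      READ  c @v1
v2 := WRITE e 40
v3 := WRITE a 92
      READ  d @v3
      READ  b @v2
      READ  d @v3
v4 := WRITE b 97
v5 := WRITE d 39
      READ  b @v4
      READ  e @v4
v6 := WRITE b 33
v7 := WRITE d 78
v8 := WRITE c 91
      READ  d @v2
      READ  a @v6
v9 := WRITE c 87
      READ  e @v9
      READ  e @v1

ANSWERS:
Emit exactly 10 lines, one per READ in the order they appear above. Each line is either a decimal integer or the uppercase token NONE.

v1: WRITE b=92  (b history now [(1, 92)])
READ c @v1: history=[] -> no version <= 1 -> NONE
v2: WRITE e=40  (e history now [(2, 40)])
v3: WRITE a=92  (a history now [(3, 92)])
READ d @v3: history=[] -> no version <= 3 -> NONE
READ b @v2: history=[(1, 92)] -> pick v1 -> 92
READ d @v3: history=[] -> no version <= 3 -> NONE
v4: WRITE b=97  (b history now [(1, 92), (4, 97)])
v5: WRITE d=39  (d history now [(5, 39)])
READ b @v4: history=[(1, 92), (4, 97)] -> pick v4 -> 97
READ e @v4: history=[(2, 40)] -> pick v2 -> 40
v6: WRITE b=33  (b history now [(1, 92), (4, 97), (6, 33)])
v7: WRITE d=78  (d history now [(5, 39), (7, 78)])
v8: WRITE c=91  (c history now [(8, 91)])
READ d @v2: history=[(5, 39), (7, 78)] -> no version <= 2 -> NONE
READ a @v6: history=[(3, 92)] -> pick v3 -> 92
v9: WRITE c=87  (c history now [(8, 91), (9, 87)])
READ e @v9: history=[(2, 40)] -> pick v2 -> 40
READ e @v1: history=[(2, 40)] -> no version <= 1 -> NONE

Answer: NONE
NONE
92
NONE
97
40
NONE
92
40
NONE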